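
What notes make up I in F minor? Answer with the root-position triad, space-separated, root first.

F A C

The root, F, is scale degree 1 — the same note in F minor and F major; only the chord quality changes. Building the major chord from the parallel major on F: F–A–C.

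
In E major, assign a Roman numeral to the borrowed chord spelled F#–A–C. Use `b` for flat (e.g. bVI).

ii°

The root F# is the diatonic 2nd degree of E major; the borrowing shows in the chord quality. Diatonically E major has F#m (ii) on that degree; F#–A–C is instead the diminished chord native to E minor, so it takes the label ii°.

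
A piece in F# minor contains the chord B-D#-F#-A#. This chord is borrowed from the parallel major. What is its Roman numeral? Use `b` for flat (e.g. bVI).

B is scale degree 4 in F# minor. B–D#–F#–A# is a major-seventh chord — the form found in F# major, not the diatonic iv (Bm). Borrowed into F# minor it is written IVmaj7.

IVmaj7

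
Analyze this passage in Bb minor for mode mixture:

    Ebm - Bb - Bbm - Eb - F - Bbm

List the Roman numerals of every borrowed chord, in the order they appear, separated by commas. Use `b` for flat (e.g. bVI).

In Bb minor (with V from harmonic minor) the diatonic chords are Bbm, Cdim, Db, Ebm, F, Gb, Ab. Ebm, Bbm and F all belong to that set. Bb (Bb–D–F) doesn't fit — on degree 1 Bb minor would have Bbm (i). Bb is the degree-1 chord of Bb major, so it is the borrowed I. Eb (Eb–G–Bb) doesn't fit — on degree 4 Bb minor would have Ebm (iv). Eb is the degree-4 chord of Bb major, so it is the borrowed IV.

I, IV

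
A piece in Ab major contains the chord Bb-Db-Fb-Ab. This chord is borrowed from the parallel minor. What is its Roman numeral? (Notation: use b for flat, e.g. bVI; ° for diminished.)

Bb is scale degree 2 in Ab major. The diatonic chord on degree 2 would be Bbm (ii), but Bb–Db–Fb–Ab is the half-diminished-seventh chord from Ab minor. As a borrowed chord it is labeled iiø7.

iiø7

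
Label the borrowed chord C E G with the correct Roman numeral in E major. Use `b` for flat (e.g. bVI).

The root C is the lowered 6th scale degree — diatonically E major has C# there. C–E–G is a major chord — the form found in E minor, not the diatonic vi (C#m). Borrowed into E major it is written bVI.

bVI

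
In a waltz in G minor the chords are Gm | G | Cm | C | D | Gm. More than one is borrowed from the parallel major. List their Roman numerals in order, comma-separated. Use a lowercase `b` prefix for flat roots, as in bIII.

I, IV

In G minor (with V from harmonic minor) the diatonic chords are Gm, Adim, Bb, Cm, D, Eb, F. Of the given chords, Gm, Cm and D are diatonic. G (G–B–D) is not: scale degree 1 in G minor carries Gm (i). In G major the chord on that degree is G, so here it functions as I, borrowed from the parallel major. C (C–E–G) doesn't fit — on degree 4 G minor would have Cm (iv). C is the degree-4 chord of G major, so it is the borrowed IV.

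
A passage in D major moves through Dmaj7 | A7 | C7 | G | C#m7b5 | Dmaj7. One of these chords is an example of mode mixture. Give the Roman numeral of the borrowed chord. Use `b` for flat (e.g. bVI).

bVII7

The diatonic triads in D major are D, Em, F#m, G, A, Bm, C#dim. Dmaj7, A7, G and C#m7b5 are all diatonic. C7 (C–E–G–Bb) is not: scale degree 7 in D major carries C#dim (vii°). In D minor the chord on that degree is C7, so here it functions as bVII7, borrowed from the parallel minor.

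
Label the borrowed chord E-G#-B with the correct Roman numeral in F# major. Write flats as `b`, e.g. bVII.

The root E is the lowered 7th scale degree — diatonically F# major has E# there. The diatonic chord on degree 7 would be E#dim (vii°), but E–G#–B is the major chord from F# minor. As a borrowed chord it is labeled bVII.

bVII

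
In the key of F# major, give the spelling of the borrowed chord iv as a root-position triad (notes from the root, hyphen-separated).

The root, B, is scale degree 4 — the same note in F# major and F# minor; only the chord quality changes. Building the minor chord from the parallel minor on B: B–D–F#.

B-D-F#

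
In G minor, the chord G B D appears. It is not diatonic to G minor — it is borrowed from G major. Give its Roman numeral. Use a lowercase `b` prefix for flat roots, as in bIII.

I

The root G is the diatonic 1st degree of G minor; the borrowing shows in the chord quality. G–B–D is a major chord — the form found in G major, not the diatonic i (Gm). Borrowed into G minor it is written I.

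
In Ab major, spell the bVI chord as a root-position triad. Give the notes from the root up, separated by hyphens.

The root of bVI is the lowered 6th degree: F becomes Fb. Stacking thirds in Ab minor on Fb gives Fb–Ab–Cb.

Fb-Ab-Cb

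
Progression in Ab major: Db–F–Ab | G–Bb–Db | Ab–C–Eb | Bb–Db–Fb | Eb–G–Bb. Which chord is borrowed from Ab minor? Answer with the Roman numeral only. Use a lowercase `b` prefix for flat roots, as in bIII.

ii°

In Ab major the diatonic chords are Ab, Bbm, Cm, Db, Eb, Fm, Gdim. Db–F–Ab = Db, G–Bb–Db = Gdim, Ab–C–Eb = Ab and Eb–G–Bb = Eb are all diatonic. But Bb–Db–Fb is foreign: the diatonic ii on degree 2 is Bbm, whereas Bbdim comes from Ab minor. It is labeled ii°.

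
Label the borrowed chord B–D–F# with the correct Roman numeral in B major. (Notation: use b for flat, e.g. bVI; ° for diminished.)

i

B is scale degree 1 in B major. B–D–F# is a minor chord — the form found in B minor, not the diatonic I (B). Borrowed into B major it is written i.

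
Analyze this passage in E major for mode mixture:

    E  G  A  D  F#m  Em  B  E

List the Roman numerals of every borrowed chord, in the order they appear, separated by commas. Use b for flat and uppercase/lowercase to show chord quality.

In E major the diatonic chords are E, F#m, G#m, A, B, C#m, D#dim. Of the given chords, E, A, F#m and B are diatonic. G (G–B–D) doesn't fit — on degree 3 E major would have G#m (iii). G is the degree-3 chord of E minor, so it is the borrowed bIII. D (D–F#–A) doesn't fit — on degree 7 E major would have D#dim (vii°). D is the degree-7 chord of E minor, so it is the borrowed bVII. Em (E–G–B) doesn't fit — on degree 1 E major would have E (I). Em is the degree-1 chord of E minor, so it is the borrowed i.

bIII, bVII, i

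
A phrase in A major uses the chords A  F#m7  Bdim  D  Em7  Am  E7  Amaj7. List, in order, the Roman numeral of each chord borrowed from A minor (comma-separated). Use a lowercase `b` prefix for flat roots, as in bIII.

ii°, v7, i

The diatonic triads in A major are A, Bm, C#m, D, E, F#m, G#dim. A, F#m7, D, E7 and Amaj7 are all diatonic. Bdim (B–D–F) is not: scale degree 2 in A major carries Bm (ii). In A minor the chord on that degree is Bdim, so here it functions as ii°, borrowed from the parallel minor. But Em7 (E–G–B–D) is foreign: the diatonic V on degree 5 is E, whereas Em7 comes from A minor. It is labeled v7. But Am (A–C–E) is foreign: the diatonic I on degree 1 is A, whereas Am comes from A minor. It is labeled i.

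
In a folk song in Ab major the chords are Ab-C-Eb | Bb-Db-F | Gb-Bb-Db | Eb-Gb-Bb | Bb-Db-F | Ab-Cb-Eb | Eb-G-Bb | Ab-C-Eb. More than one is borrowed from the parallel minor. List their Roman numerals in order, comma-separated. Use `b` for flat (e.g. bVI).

In Ab major the diatonic chords are Ab, Bbm, Cm, Db, Eb, Fm, Gdim. Ab–C–Eb = Ab, Bb–Db–F = Bbm and Eb–G–Bb = Eb all belong to that set. Gb–Bb–Db doesn't fit — on degree 7 Ab major would have Gdim (vii°). Gb is the degree-7 chord of Ab minor, so it is the borrowed bVII. Eb–Gb–Bb is not: scale degree 5 in Ab major carries Eb (V). In Ab minor the chord on that degree is Ebm, so here it functions as v, borrowed from the parallel minor. Ab–Cb–Eb doesn't fit — on degree 1 Ab major would have Ab (I). Abm is the degree-1 chord of Ab minor, so it is the borrowed i.

bVII, v, i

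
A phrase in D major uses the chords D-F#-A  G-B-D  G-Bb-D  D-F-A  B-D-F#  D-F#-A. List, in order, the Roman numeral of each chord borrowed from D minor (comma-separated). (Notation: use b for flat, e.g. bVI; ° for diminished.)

D major has the diatonic set D, Em, F#m, G, A, Bm, C#dim. D–F#–A = D, G–B–D = G and B–D–F# = Bm all belong to that set. G–Bb–D is not: scale degree 4 in D major carries G (IV). In D minor the chord on that degree is Gm, so here it functions as iv, borrowed from the parallel minor. But D–F–A is foreign: the diatonic I on degree 1 is D, whereas Dm comes from D minor. It is labeled i.

iv, i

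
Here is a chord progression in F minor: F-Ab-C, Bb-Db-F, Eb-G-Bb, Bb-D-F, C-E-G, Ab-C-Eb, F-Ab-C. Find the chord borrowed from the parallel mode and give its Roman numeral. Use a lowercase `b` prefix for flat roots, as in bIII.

F minor has the diatonic set Fm, Gdim, Ab, Bbm, C, Db, Eb (with V from harmonic minor). Of the given chords, F–Ab–C = Fm, Bb–Db–F = Bbm, Eb–G–Bb = Eb, C–E–G = C and Ab–C–Eb = Ab are diatonic. Bb–D–F is not: scale degree 4 in F minor carries Bbm (iv). In F major the chord on that degree is Bb, so here it functions as IV, borrowed from the parallel major.

IV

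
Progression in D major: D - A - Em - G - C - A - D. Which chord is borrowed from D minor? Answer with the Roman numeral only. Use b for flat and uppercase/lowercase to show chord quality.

In D major the diatonic chords are D, Em, F#m, G, A, Bm, C#dim. D, A, Em and G are all diatonic. C (C–E–G) doesn't fit — on degree 7 D major would have C#dim (vii°). C is the degree-7 chord of D minor, so it is the borrowed bVII.

bVII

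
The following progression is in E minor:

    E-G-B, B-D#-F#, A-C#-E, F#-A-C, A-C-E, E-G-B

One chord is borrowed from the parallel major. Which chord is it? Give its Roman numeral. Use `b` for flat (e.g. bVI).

E minor has the diatonic set Em, F#dim, G, Am, B, C, D (with V from harmonic minor). E–G–B = Em, B–D#–F# = B, F#–A–C = F#dim and A–C–E = Am all belong to that set. A–C#–E doesn't fit — on degree 4 E minor would have Am (iv). A is the degree-4 chord of E major, so it is the borrowed IV.

IV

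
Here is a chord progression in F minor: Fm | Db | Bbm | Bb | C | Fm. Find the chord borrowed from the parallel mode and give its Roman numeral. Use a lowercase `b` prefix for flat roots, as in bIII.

The diatonic triads in F minor (with V from harmonic minor) are Fm, Gdim, Ab, Bbm, C, Db, Eb. Fm, Db, Bbm and C all belong to that set. Bb (Bb–D–F) is not: scale degree 4 in F minor carries Bbm (iv). In F major the chord on that degree is Bb, so here it functions as IV, borrowed from the parallel major.

IV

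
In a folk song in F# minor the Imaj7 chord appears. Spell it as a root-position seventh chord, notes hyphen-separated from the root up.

The root, F#, is scale degree 1 — the same note in F# minor and F# major; only the chord quality changes. In F# major the chord on F# is F#–A#–C#–E#.

F#-A#-C#-E#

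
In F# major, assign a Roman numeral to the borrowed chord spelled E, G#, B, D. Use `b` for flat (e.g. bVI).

bVII7

In F# major scale degree 7 is E#; E is its lowered form, from F# minor. The diatonic chord on degree 7 would be E#dim (vii°), but E–G#–B–D is the dominant-seventh chord from F# minor. As a borrowed chord it is labeled bVII7.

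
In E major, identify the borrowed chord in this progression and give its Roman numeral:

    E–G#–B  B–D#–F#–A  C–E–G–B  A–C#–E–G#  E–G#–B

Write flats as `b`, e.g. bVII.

The diatonic triads in E major are E, F#m, G#m, A, B, C#m, D#dim. E–G#–B = E, B–D#–F#–A = B7 and A–C#–E–G# = Amaj7 all belong to that set. C–E–G–B is not: scale degree 6 in E major carries C#m (vi). In E minor the chord on that degree is Cmaj7, so here it functions as bVImaj7, borrowed from the parallel minor.

bVImaj7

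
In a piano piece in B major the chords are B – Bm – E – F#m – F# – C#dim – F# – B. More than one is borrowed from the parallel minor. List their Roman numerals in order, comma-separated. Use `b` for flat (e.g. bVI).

i, v, ii°

B major has the diatonic set B, C#m, D#m, E, F#, G#m, A#dim. B, E and F# all belong to that set. Bm (B–D–F#) is not: scale degree 1 in B major carries B (I). In B minor the chord on that degree is Bm, so here it functions as i, borrowed from the parallel minor. F#m (F#–A–C#) doesn't fit — on degree 5 B major would have F# (V). F#m is the degree-5 chord of B minor, so it is the borrowed v. C#dim (C#–E–G) doesn't fit — on degree 2 B major would have C#m (ii). C#dim is the degree-2 chord of B minor, so it is the borrowed ii°.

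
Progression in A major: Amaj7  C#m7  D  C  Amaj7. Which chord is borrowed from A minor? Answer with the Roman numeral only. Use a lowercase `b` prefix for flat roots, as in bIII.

The diatonic triads in A major are A, Bm, C#m, D, E, F#m, G#dim. Amaj7, C#m7 and D all belong to that set. C (C–E–G) doesn't fit — on degree 3 A major would have C#m (iii). C is the degree-3 chord of A minor, so it is the borrowed bIII.

bIII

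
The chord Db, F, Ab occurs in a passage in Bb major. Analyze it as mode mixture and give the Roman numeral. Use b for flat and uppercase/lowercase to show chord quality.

bIII

The root Db is the lowered 3rd scale degree — diatonically Bb major has D there. Diatonically Bb major has Dm (iii) on that degree; Db–F–Ab is instead the major chord native to Bb minor, so it takes the label bIII.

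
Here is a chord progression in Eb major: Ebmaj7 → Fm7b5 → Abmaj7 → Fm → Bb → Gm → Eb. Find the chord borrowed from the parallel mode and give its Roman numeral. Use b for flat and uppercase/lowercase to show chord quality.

The diatonic triads in Eb major are Eb, Fm, Gm, Ab, Bb, Cm, Ddim. Ebmaj7, Abmaj7, Fm, Bb, Gm and Eb are all diatonic. Fm7b5 (F–Ab–Cb–Eb) doesn't fit — on degree 2 Eb major would have Fm (ii). Fm7b5 is the degree-2 chord of Eb minor, so it is the borrowed iiø7.

iiø7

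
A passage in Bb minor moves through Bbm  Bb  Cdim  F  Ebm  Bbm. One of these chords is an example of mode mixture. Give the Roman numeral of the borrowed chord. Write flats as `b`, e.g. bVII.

I

The diatonic triads in Bb minor (with V from harmonic minor) are Bbm, Cdim, Db, Ebm, F, Gb, Ab. Of the given chords, Bbm, Cdim, F and Ebm are diatonic. But Bb (Bb–D–F) is foreign: the diatonic i on degree 1 is Bbm, whereas Bb comes from Bb major. It is labeled I.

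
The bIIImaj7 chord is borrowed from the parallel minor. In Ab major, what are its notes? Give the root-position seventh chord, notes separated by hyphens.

Cb-Eb-Gb-Bb

The root of bIIImaj7 is the lowered 3rd degree: C becomes Cb. Stacking thirds in Ab minor on Cb gives Cb–Eb–Gb–Bb.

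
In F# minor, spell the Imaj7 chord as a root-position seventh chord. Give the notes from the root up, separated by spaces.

Imaj7 is built on scale degree 1, which is F# in both F# minor and its parallel. Building the major-seventh chord from the parallel major on F#: F#–A#–C#–E#.

F# A# C# E#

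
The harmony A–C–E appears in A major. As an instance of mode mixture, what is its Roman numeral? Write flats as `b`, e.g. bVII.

A is scale degree 1 in A major. Diatonically A major has A (I) on that degree; A–C–E is instead the minor chord native to A minor, so it takes the label i.

i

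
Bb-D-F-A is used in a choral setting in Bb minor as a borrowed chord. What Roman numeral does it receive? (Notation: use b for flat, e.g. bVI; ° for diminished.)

Imaj7

Bb is scale degree 1 in Bb minor. Diatonically Bb minor has Bbm (i) on that degree; Bb–D–F–A is instead the major-seventh chord native to Bb major, so it takes the label Imaj7.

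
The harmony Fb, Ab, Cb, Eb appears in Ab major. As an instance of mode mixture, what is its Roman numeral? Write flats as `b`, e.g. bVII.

Fb is the lowered form of scale degree 6 in Ab major (the diatonic degree 6 is F). The diatonic chord on degree 6 would be Fm (vi), but Fb–Ab–Cb–Eb is the major-seventh chord from Ab minor. As a borrowed chord it is labeled bVImaj7.

bVImaj7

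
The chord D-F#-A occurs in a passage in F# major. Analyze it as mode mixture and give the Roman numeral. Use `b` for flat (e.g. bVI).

bVI

In F# major scale degree 6 is D#; D is its lowered form, from F# minor. Diatonically F# major has D#m (vi) on that degree; D–F#–A is instead the major chord native to F# minor, so it takes the label bVI.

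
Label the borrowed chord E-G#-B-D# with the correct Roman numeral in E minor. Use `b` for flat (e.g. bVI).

Imaj7

E is scale degree 1 in E minor. Diatonically E minor has Em (i) on that degree; E–G#–B–D# is instead the major-seventh chord native to E major, so it takes the label Imaj7.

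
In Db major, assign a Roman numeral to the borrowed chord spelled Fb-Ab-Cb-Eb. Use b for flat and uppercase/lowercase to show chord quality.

The root Fb is the lowered 3rd scale degree — diatonically Db major has F there. Diatonically Db major has Fm (iii) on that degree; Fb–Ab–Cb–Eb is instead the major-seventh chord native to Db minor, so it takes the label bIIImaj7.

bIIImaj7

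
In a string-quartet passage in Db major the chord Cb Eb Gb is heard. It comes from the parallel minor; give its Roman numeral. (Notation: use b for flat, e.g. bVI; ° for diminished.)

Cb is the lowered form of scale degree 7 in Db major (the diatonic degree 7 is C). Cb–Eb–Gb is a major chord — the form found in Db minor, not the diatonic vii° (Cdim). Borrowed into Db major it is written bVII.

bVII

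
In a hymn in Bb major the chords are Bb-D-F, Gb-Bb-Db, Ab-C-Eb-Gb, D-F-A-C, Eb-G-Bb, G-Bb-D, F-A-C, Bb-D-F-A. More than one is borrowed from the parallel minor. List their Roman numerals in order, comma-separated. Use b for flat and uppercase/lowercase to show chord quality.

The diatonic triads in Bb major are Bb, Cm, Dm, Eb, F, Gm, Adim. Of the given chords, Bb–D–F = Bb, D–F–A–C = Dm7, Eb–G–Bb = Eb, G–Bb–D = Gm, F–A–C = F and Bb–D–F–A = Bbmaj7 are diatonic. Gb–Bb–Db doesn't fit — on degree 6 Bb major would have Gm (vi). Gb is the degree-6 chord of Bb minor, so it is the borrowed bVI. Ab–C–Eb–Gb doesn't fit — on degree 7 Bb major would have Adim (vii°). Ab7 is the degree-7 chord of Bb minor, so it is the borrowed bVII7.

bVI, bVII7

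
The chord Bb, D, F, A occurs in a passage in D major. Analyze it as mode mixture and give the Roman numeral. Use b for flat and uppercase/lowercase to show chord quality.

bVImaj7

Bb is the lowered form of scale degree 6 in D major (the diatonic degree 6 is B). Diatonically D major has Bm (vi) on that degree; Bb–D–F–A is instead the major-seventh chord native to D minor, so it takes the label bVImaj7.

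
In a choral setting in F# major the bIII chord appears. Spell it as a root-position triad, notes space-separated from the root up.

Scale degree 3 in F# major is A#. bIII uses the lowered form, A, taken from F# minor. Building the major chord from the parallel minor on A: A–C#–E.

A C# E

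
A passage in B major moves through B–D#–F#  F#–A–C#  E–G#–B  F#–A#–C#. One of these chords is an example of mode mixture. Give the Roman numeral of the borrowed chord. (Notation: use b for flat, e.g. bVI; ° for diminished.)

v

B major has the diatonic set B, C#m, D#m, E, F#, G#m, A#dim. B–D#–F# = B, E–G#–B = E and F#–A#–C# = F# are all diatonic. F#–A–C# is not: scale degree 5 in B major carries F# (V). In B minor the chord on that degree is F#m, so here it functions as v, borrowed from the parallel minor.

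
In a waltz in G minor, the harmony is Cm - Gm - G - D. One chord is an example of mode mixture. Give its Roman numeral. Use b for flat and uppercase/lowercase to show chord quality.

G minor has the diatonic set Gm, Adim, Bb, Cm, D, Eb, F (with V from harmonic minor). Cm, Gm and D all belong to that set. But G (G–B–D) is foreign: the diatonic i on degree 1 is Gm, whereas G comes from G major. It is labeled I.

I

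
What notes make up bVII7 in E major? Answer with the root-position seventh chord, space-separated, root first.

D F# A C

Scale degree 7 in E major is D#. bVII7 uses the lowered form, D, taken from E minor. Stacking thirds in E minor on D gives D–F#–A–C.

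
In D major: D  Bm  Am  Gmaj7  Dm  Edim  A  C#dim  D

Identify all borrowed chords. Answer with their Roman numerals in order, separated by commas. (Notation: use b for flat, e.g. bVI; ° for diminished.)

v, i, ii°

The diatonic triads in D major are D, Em, F#m, G, A, Bm, C#dim. Of the given chords, D, Bm, Gmaj7, A and C#dim are diatonic. But Am (A–C–E) is foreign: the diatonic V on degree 5 is A, whereas Am comes from D minor. It is labeled v. But Dm (D–F–A) is foreign: the diatonic I on degree 1 is D, whereas Dm comes from D minor. It is labeled i. Edim (E–G–Bb) is not: scale degree 2 in D major carries Em (ii). In D minor the chord on that degree is Edim, so here it functions as ii°, borrowed from the parallel minor.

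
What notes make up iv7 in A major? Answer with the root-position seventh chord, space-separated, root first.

D F A C

The root, D, is scale degree 4 — the same note in A major and A minor; only the chord quality changes. Building the minor-seventh chord from the parallel minor on D: D–F–A–C.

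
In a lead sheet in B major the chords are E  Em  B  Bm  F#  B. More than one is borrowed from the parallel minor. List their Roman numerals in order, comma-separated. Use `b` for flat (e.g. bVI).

In B major the diatonic chords are B, C#m, D#m, E, F#, G#m, A#dim. E, B and F# are all diatonic. Em (E–G–B) is not: scale degree 4 in B major carries E (IV). In B minor the chord on that degree is Em, so here it functions as iv, borrowed from the parallel minor. Bm (B–D–F#) doesn't fit — on degree 1 B major would have B (I). Bm is the degree-1 chord of B minor, so it is the borrowed i.

iv, i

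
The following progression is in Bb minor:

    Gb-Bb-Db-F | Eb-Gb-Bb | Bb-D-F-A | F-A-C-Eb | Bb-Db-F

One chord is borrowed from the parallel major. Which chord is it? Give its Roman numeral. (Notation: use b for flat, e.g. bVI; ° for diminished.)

The diatonic triads in Bb minor (with V from harmonic minor) are Bbm, Cdim, Db, Ebm, F, Gb, Ab. Gb–Bb–Db–F = Gbmaj7, Eb–Gb–Bb = Ebm, F–A–C–Eb = F7 and Bb–Db–F = Bbm are all diatonic. But Bb–D–F–A is foreign: the diatonic i on degree 1 is Bbm, whereas Bbmaj7 comes from Bb major. It is labeled Imaj7.

Imaj7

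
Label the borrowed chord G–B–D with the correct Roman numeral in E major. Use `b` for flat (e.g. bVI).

G is the lowered form of scale degree 3 in E major (the diatonic degree 3 is G#). G–B–D is a major chord — the form found in E minor, not the diatonic iii (G#m). Borrowed into E major it is written bIII.

bIII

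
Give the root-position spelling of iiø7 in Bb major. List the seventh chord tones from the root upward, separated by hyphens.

C-Eb-Gb-Bb

The root, C, is scale degree 2 — the same note in Bb major and Bb minor; only the chord quality changes. In Bb minor the chord on C is C–Eb–Gb–Bb.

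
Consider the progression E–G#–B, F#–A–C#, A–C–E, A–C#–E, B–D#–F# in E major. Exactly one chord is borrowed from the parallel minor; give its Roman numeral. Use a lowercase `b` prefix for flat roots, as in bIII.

E major has the diatonic set E, F#m, G#m, A, B, C#m, D#dim. Of the given chords, E–G#–B = E, F#–A–C# = F#m, A–C#–E = A and B–D#–F# = B are diatonic. A–C–E doesn't fit — on degree 4 E major would have A (IV). Am is the degree-4 chord of E minor, so it is the borrowed iv.

iv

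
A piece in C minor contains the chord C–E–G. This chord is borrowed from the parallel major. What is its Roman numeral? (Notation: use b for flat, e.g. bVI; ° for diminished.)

C is scale degree 1 in C minor. The diatonic chord on degree 1 would be Cm (i), but C–E–G is the major chord from C major. As a borrowed chord it is labeled I.

I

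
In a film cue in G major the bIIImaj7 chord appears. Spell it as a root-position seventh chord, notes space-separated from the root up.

The root of bIIImaj7 is the lowered 3rd degree: B becomes Bb. Stacking thirds in G minor on Bb gives Bb–D–F–A.

Bb D F A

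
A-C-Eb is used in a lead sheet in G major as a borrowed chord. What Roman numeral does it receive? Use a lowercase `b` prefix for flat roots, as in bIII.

ii°

The root A is the diatonic 2nd degree of G major; the borrowing shows in the chord quality. Diatonically G major has Am (ii) on that degree; A–C–Eb is instead the diminished chord native to G minor, so it takes the label ii°.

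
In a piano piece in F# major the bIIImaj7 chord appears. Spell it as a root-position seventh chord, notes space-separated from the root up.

Scale degree 3 in F# major is A#. bIIImaj7 uses the lowered form, A, taken from F# minor. Stacking thirds in F# minor on A gives A–C#–E–G#.

A C# E G#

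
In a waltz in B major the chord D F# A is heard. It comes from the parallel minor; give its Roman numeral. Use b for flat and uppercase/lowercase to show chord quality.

bIII

In B major scale degree 3 is D#; D is its lowered form, from B minor. The diatonic chord on degree 3 would be D#m (iii), but D–F#–A is the major chord from B minor. As a borrowed chord it is labeled bIII.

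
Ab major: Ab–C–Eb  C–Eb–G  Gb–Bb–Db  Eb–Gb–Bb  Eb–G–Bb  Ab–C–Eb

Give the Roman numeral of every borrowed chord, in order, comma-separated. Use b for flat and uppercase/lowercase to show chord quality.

bVII, v

The diatonic triads in Ab major are Ab, Bbm, Cm, Db, Eb, Fm, Gdim. Of the given chords, Ab–C–Eb = Ab, C–Eb–G = Cm and Eb–G–Bb = Eb are diatonic. But Gb–Bb–Db is foreign: the diatonic vii° on degree 7 is Gdim, whereas Gb comes from Ab minor. It is labeled bVII. But Eb–Gb–Bb is foreign: the diatonic V on degree 5 is Eb, whereas Ebm comes from Ab minor. It is labeled v.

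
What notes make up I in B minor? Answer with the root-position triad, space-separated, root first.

The root, B, is scale degree 1 — the same note in B minor and B major; only the chord quality changes. In B major the chord on B is B–D#–F#.

B D# F#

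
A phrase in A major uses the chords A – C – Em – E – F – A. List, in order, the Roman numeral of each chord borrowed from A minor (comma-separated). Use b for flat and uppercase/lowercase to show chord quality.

A major has the diatonic set A, Bm, C#m, D, E, F#m, G#dim. A and E are both diatonic. C (C–E–G) doesn't fit — on degree 3 A major would have C#m (iii). C is the degree-3 chord of A minor, so it is the borrowed bIII. But Em (E–G–B) is foreign: the diatonic V on degree 5 is E, whereas Em comes from A minor. It is labeled v. F (F–A–C) is not: scale degree 6 in A major carries F#m (vi). In A minor the chord on that degree is F, so here it functions as bVI, borrowed from the parallel minor.

bIII, v, bVI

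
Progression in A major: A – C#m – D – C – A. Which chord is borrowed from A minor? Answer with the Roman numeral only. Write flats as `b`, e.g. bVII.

In A major the diatonic chords are A, Bm, C#m, D, E, F#m, G#dim. A, C#m and D are all diatonic. C (C–E–G) doesn't fit — on degree 3 A major would have C#m (iii). C is the degree-3 chord of A minor, so it is the borrowed bIII.

bIII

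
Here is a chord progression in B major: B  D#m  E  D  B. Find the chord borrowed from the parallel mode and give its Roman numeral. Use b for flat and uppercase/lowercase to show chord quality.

bIII

In B major the diatonic chords are B, C#m, D#m, E, F#, G#m, A#dim. B, D#m and E all belong to that set. But D (D–F#–A) is foreign: the diatonic iii on degree 3 is D#m, whereas D comes from B minor. It is labeled bIII.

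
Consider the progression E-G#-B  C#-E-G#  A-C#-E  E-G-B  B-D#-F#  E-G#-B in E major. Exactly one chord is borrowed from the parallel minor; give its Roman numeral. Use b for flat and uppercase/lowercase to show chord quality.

i

The diatonic triads in E major are E, F#m, G#m, A, B, C#m, D#dim. E–G#–B = E, C#–E–G# = C#m, A–C#–E = A and B–D#–F# = B are all diatonic. E–G–B doesn't fit — on degree 1 E major would have E (I). Em is the degree-1 chord of E minor, so it is the borrowed i.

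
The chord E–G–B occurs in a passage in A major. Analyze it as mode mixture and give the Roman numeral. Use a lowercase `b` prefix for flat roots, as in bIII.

E is scale degree 5 in A major. The diatonic chord on degree 5 would be E (V), but E–G–B is the minor chord from A minor. As a borrowed chord it is labeled v.

v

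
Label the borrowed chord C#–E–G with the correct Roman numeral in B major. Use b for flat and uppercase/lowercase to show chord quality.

ii°

The root C# is the diatonic 2nd degree of B major; the borrowing shows in the chord quality. C#–E–G is a diminished chord — the form found in B minor, not the diatonic ii (C#m). Borrowed into B major it is written ii°.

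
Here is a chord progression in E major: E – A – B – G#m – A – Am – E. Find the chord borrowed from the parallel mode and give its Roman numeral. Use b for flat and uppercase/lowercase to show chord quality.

In E major the diatonic chords are E, F#m, G#m, A, B, C#m, D#dim. E, A, B and G#m are all diatonic. Am (A–C–E) doesn't fit — on degree 4 E major would have A (IV). Am is the degree-4 chord of E minor, so it is the borrowed iv.

iv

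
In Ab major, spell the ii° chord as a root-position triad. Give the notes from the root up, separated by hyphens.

The root, Bb, is scale degree 2 — the same note in Ab major and Ab minor; only the chord quality changes. Stacking thirds in Ab minor on Bb gives Bb–Db–Fb.

Bb-Db-Fb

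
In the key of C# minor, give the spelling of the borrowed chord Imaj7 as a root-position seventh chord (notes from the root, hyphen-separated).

C#-E#-G#-B#

Imaj7 is built on scale degree 1, which is C# in both C# minor and its parallel. Building the major-seventh chord from the parallel major on C#: C#–E#–G#–B#.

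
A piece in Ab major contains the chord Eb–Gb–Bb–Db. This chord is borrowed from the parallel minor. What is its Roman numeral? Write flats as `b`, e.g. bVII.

v7

The root Eb is the diatonic 5th degree of Ab major; the borrowing shows in the chord quality. The diatonic chord on degree 5 would be Eb (V), but Eb–Gb–Bb–Db is the minor-seventh chord from Ab minor. As a borrowed chord it is labeled v7.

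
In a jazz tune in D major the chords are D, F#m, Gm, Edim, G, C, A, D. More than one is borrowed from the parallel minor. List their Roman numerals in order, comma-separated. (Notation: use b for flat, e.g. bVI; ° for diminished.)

The diatonic triads in D major are D, Em, F#m, G, A, Bm, C#dim. D, F#m, G and A all belong to that set. Gm (G–Bb–D) is not: scale degree 4 in D major carries G (IV). In D minor the chord on that degree is Gm, so here it functions as iv, borrowed from the parallel minor. Edim (E–G–Bb) doesn't fit — on degree 2 D major would have Em (ii). Edim is the degree-2 chord of D minor, so it is the borrowed ii°. C (C–E–G) doesn't fit — on degree 7 D major would have C#dim (vii°). C is the degree-7 chord of D minor, so it is the borrowed bVII.

iv, ii°, bVII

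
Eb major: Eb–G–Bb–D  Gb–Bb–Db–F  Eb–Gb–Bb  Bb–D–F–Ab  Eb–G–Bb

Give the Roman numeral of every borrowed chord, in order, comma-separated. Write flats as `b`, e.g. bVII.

The diatonic triads in Eb major are Eb, Fm, Gm, Ab, Bb, Cm, Ddim. Eb–G–Bb–D = Ebmaj7, Bb–D–F–Ab = Bb7 and Eb–G–Bb = Eb all belong to that set. But Gb–Bb–Db–F is foreign: the diatonic iii on degree 3 is Gm, whereas Gbmaj7 comes from Eb minor. It is labeled bIIImaj7. Eb–Gb–Bb doesn't fit — on degree 1 Eb major would have Eb (I). Ebm is the degree-1 chord of Eb minor, so it is the borrowed i.

bIIImaj7, i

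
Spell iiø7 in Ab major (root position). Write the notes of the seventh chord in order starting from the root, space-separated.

Bb Db Fb Ab

iiø7 is built on scale degree 2, which is Bb in both Ab major and its parallel. In Ab minor the chord on Bb is Bb–Db–Fb–Ab.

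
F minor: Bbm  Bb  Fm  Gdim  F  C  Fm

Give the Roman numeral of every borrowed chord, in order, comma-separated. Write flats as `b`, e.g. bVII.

IV, I

F minor has the diatonic set Fm, Gdim, Ab, Bbm, C, Db, Eb (with V from harmonic minor). Bbm, Fm, Gdim and C all belong to that set. Bb (Bb–D–F) doesn't fit — on degree 4 F minor would have Bbm (iv). Bb is the degree-4 chord of F major, so it is the borrowed IV. But F (F–A–C) is foreign: the diatonic i on degree 1 is Fm, whereas F comes from F major. It is labeled I.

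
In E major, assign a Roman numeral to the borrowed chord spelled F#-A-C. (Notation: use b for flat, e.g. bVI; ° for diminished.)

The root F# is the diatonic 2nd degree of E major; the borrowing shows in the chord quality. F#–A–C is a diminished chord — the form found in E minor, not the diatonic ii (F#m). Borrowed into E major it is written ii°.

ii°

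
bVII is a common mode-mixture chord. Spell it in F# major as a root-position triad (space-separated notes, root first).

E G# B

Scale degree 7 in F# major is E#. bVII uses the lowered form, E, taken from F# minor. Stacking thirds in F# minor on E gives E–G#–B.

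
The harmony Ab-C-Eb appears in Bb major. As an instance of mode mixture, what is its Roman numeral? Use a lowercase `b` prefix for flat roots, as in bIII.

bVII

The root Ab is the lowered 7th scale degree — diatonically Bb major has A there. Diatonically Bb major has Adim (vii°) on that degree; Ab–C–Eb is instead the major chord native to Bb minor, so it takes the label bVII.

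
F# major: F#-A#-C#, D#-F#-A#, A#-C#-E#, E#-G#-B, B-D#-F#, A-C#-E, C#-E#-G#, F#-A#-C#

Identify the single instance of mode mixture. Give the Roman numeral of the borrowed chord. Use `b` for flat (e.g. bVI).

bIII

The diatonic triads in F# major are F#, G#m, A#m, B, C#, D#m, E#dim. F#–A#–C# = F#, D#–F#–A# = D#m, A#–C#–E# = A#m, E#–G#–B = E#dim, B–D#–F# = B and C#–E#–G# = C# all belong to that set. A–C#–E is not: scale degree 3 in F# major carries A#m (iii). In F# minor the chord on that degree is A, so here it functions as bIII, borrowed from the parallel minor.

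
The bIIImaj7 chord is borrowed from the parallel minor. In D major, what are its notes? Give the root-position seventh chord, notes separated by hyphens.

bIIImaj7 is built on the lowered scale degree 3. In D major degree 3 is F#; lowered it becomes F. Building the major-seventh chord from the parallel minor on F: F–A–C–E.

F-A-C-E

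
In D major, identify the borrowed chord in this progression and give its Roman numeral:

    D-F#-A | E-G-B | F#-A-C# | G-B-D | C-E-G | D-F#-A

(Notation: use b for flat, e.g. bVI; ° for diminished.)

D major has the diatonic set D, Em, F#m, G, A, Bm, C#dim. Of the given chords, D–F#–A = D, E–G–B = Em, F#–A–C# = F#m and G–B–D = G are diatonic. C–E–G doesn't fit — on degree 7 D major would have C#dim (vii°). C is the degree-7 chord of D minor, so it is the borrowed bVII.

bVII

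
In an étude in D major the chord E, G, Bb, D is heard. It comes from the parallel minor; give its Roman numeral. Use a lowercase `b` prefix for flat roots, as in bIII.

iiø7

E is scale degree 2 in D major. The diatonic chord on degree 2 would be Em (ii), but E–G–Bb–D is the half-diminished-seventh chord from D minor. As a borrowed chord it is labeled iiø7.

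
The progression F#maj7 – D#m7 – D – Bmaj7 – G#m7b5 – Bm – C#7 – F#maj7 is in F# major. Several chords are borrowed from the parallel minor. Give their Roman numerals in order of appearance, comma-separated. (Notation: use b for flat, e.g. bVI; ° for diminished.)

bVI, iiø7, iv

The diatonic triads in F# major are F#, G#m, A#m, B, C#, D#m, E#dim. Of the given chords, F#maj7, D#m7, Bmaj7 and C#7 are diatonic. D (D–F#–A) is not: scale degree 6 in F# major carries D#m (vi). In F# minor the chord on that degree is D, so here it functions as bVI, borrowed from the parallel minor. G#m7b5 (G#–B–D–F#) is not: scale degree 2 in F# major carries G#m (ii). In F# minor the chord on that degree is G#m7b5, so here it functions as iiø7, borrowed from the parallel minor. Bm (B–D–F#) is not: scale degree 4 in F# major carries B (IV). In F# minor the chord on that degree is Bm, so here it functions as iv, borrowed from the parallel minor.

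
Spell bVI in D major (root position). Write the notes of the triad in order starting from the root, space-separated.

bVI is built on the lowered scale degree 6. In D major degree 6 is B; lowered it becomes Bb. Building the major chord from the parallel minor on Bb: Bb–D–F.

Bb D F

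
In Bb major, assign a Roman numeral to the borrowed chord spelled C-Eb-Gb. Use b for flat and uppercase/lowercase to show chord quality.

The root C is the diatonic 2nd degree of Bb major; the borrowing shows in the chord quality. C–Eb–Gb is a diminished chord — the form found in Bb minor, not the diatonic ii (Cm). Borrowed into Bb major it is written ii°.

ii°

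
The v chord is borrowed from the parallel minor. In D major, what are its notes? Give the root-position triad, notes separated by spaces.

A C E

The root, A, is scale degree 5 — the same note in D major and D minor; only the chord quality changes. Building the minor chord from the parallel minor on A: A–C–E.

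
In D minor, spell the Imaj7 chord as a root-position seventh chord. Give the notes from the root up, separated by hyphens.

Imaj7 is built on scale degree 1, which is D in both D minor and its parallel. Building the major-seventh chord from the parallel major on D: D–F#–A–C#.

D-F#-A-C#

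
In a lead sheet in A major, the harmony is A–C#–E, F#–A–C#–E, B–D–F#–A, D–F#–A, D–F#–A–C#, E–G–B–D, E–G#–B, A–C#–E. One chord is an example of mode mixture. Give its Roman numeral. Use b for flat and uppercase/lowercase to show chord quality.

v7

In A major the diatonic chords are A, Bm, C#m, D, E, F#m, G#dim. Of the given chords, A–C#–E = A, F#–A–C#–E = F#m7, B–D–F#–A = Bm7, D–F#–A = D, D–F#–A–C# = Dmaj7 and E–G#–B = E are diatonic. But E–G–B–D is foreign: the diatonic V on degree 5 is E, whereas Em7 comes from A minor. It is labeled v7.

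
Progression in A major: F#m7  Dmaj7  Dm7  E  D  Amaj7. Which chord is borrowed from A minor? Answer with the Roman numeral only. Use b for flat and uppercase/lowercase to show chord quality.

iv7

A major has the diatonic set A, Bm, C#m, D, E, F#m, G#dim. F#m7, Dmaj7, E, D and Amaj7 are all diatonic. Dm7 (D–F–A–C) is not: scale degree 4 in A major carries D (IV). In A minor the chord on that degree is Dm7, so here it functions as iv7, borrowed from the parallel minor.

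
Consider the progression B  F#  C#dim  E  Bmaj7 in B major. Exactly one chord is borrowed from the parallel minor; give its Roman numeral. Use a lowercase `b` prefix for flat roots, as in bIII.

ii°

The diatonic triads in B major are B, C#m, D#m, E, F#, G#m, A#dim. B, F#, E and Bmaj7 are all diatonic. C#dim (C#–E–G) doesn't fit — on degree 2 B major would have C#m (ii). C#dim is the degree-2 chord of B minor, so it is the borrowed ii°.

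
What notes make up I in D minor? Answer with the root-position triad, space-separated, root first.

D F# A

The root, D, is scale degree 1 — the same note in D minor and D major; only the chord quality changes. Building the major chord from the parallel major on D: D–F#–A.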